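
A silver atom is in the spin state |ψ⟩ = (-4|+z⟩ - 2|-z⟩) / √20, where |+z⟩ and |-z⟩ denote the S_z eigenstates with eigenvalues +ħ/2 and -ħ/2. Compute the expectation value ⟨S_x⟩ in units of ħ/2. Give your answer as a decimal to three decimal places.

⟨σ_x⟩ = 2 Re(a* b)/(|a|²+|b|²) with a = -4, b = -2.
a* b = 8, so ⟨σ_x⟩ = 16/20.
⟨S_x⟩ = (ħ/2)·⟨σ_x⟩.

0.800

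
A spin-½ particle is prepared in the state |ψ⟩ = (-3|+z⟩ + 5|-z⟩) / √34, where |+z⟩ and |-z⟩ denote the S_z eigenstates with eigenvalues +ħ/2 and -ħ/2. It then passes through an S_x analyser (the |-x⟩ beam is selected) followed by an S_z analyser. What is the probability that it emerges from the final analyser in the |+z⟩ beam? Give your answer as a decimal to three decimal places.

First analyser (S_x): P(|-x⟩) = |⟨-x|ψ⟩|² = 64/68.
After stage 1 the state is |-x⟩; P(|+z⟩) = |⟨+z|-x⟩|² = 1/2.
Joint probability = 64/68 × 1/2 = 0.471.

0.471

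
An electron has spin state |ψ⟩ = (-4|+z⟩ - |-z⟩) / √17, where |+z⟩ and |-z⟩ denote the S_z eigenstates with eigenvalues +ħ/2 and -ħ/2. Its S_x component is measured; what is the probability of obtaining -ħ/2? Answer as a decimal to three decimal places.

0.265

|-x⟩ = (|+z⟩ - |-z⟩)/√2, so ⟨-x|ψ⟩ = (-3) / (√2·√17).
P = |-3|² / 34 = 9/34.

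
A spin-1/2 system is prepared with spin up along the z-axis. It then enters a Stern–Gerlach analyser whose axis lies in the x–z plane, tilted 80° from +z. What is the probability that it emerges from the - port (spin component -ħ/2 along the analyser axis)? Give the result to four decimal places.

0.4132

For spin-½, the probability of finding spin-up along an axis at angle θ to the initial spin direction is cos²(θ/2); spin-down is sin²(θ/2).
θ = 80°, so P = sin²(40°) ≈ 0.4132.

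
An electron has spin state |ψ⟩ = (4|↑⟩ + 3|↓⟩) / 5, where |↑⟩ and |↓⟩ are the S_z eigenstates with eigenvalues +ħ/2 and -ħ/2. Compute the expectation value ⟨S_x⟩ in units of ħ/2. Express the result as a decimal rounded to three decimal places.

⟨σ_x⟩ = 2 Re(a* b)/(|a|²+|b|²) with a = 4, b = 3.
a* b = 12, so ⟨σ_x⟩ = 24/25.
⟨S_x⟩ = (ħ/2)·⟨σ_x⟩.

0.960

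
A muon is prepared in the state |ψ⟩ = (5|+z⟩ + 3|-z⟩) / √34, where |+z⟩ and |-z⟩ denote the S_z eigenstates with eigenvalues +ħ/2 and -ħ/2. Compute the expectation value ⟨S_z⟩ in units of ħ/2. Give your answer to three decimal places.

0.471

⟨σ_z⟩ = |a|² - |b|² divided by |a|²+|b|², with a, b the |+z⟩, |-z⟩ amplitudes.
= (25 - 9)/34 = 16/34.
⟨S_z⟩ = (ħ/2)·⟨σ_z⟩.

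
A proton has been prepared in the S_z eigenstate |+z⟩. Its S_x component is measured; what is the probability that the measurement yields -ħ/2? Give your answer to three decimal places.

In the S_z basis, |+z⟩ = |↑⟩ and |-x⟩ = (|↑⟩ - |↓⟩)/√2.
|⟨-x|+z⟩|² = 1/2.

0.500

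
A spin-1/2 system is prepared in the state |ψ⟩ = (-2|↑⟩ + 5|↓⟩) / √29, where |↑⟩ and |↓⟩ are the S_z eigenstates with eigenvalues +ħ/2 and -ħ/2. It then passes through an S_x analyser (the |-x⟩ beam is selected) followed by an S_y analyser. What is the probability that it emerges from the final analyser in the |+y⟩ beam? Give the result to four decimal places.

First analyser (S_x): P(|-x⟩) = |⟨-x|ψ⟩|² = 49/58.
After stage 1 the state is |-x⟩; P(|+y⟩) = |⟨+y|-x⟩|² = 1/2.
Joint probability = 49/58 × 1/2 = 0.4224.

0.4224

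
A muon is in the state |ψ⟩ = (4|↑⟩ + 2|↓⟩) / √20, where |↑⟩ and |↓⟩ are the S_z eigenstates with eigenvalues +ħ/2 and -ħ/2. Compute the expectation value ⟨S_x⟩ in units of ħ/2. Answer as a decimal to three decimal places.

⟨σ_x⟩ = 2 Re(a* b)/(|a|²+|b|²) with a = 4, b = 2.
a* b = 8, so ⟨σ_x⟩ = 16/20.
⟨S_x⟩ = (ħ/2)·⟨σ_x⟩.

0.800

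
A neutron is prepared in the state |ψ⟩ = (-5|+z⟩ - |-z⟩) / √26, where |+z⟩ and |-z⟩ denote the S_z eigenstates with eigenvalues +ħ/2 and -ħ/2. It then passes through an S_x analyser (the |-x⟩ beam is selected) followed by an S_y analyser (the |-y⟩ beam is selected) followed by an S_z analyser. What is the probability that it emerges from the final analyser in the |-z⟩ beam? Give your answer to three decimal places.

First analyser (S_x): P(|-x⟩) = |⟨-x|ψ⟩|² = 16/52.
After stage 1 the state is |-x⟩; P(|-y⟩) = |⟨-y|-x⟩|² = 1/2.
After stage 2 the state is |-y⟩; P(|-z⟩) = |⟨-z|-y⟩|² = 1/2.
Joint probability = 16/52 × 1/2 × 1/2 = 0.077.

0.077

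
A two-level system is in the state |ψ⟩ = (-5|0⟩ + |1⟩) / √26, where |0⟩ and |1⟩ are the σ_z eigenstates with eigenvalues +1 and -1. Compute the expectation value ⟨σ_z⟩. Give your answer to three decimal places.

⟨σ_z⟩ = |a|² - |b|² divided by |a|²+|b|², with a, b the |0⟩, |1⟩ amplitudes.
= (25 - 1)/26 = 24/26.

0.923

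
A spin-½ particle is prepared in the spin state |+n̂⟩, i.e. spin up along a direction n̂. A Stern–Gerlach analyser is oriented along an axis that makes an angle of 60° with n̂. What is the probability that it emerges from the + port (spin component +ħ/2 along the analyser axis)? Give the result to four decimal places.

0.7500

For spin-½, the probability of finding spin-up along an axis at angle θ to the initial spin direction is cos²(θ/2); spin-down is sin²(θ/2).
θ = 60°, so P = cos²(30°) ≈ 0.7500.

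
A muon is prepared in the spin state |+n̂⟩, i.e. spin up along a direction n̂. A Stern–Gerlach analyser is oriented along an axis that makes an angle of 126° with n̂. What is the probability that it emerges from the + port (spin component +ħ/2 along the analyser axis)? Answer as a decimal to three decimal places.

0.206

For spin-½, the probability of finding spin-up along an axis at angle θ to the initial spin direction is cos²(θ/2); spin-down is sin²(θ/2).
θ = 126°, so P = cos²(63°) ≈ 0.206.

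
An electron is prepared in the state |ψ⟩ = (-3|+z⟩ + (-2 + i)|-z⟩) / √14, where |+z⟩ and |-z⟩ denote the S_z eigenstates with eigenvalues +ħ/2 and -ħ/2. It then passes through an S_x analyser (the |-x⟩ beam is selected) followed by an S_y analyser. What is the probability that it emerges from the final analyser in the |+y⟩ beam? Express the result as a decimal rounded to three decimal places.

0.036

First analyser (S_x): P(|-x⟩) = |⟨-x|ψ⟩|² = 2/28.
After stage 1 the state is |-x⟩; P(|+y⟩) = |⟨+y|-x⟩|² = 1/2.
Joint probability = 2/28 × 1/2 = 0.036.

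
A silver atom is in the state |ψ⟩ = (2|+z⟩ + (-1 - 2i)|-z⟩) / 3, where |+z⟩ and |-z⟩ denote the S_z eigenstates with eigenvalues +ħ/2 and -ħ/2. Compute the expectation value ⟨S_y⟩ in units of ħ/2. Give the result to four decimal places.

⟨σ_y⟩ = 2 Im(a* b)/(|a|²+|b|²) with a = 2, b = (-1 - 2i).
a* b = (-2 - 4i), so ⟨σ_y⟩ = -8/9.
⟨S_y⟩ = (ħ/2)·⟨σ_y⟩.

-0.8889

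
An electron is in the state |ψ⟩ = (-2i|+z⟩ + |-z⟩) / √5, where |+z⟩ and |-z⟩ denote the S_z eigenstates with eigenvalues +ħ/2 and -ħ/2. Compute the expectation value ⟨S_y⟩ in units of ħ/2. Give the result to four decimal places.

0.8000

⟨σ_y⟩ = 2 Im(a* b)/(|a|²+|b|²) with a = -2i, b = 1.
a* b = 2i, so ⟨σ_y⟩ = 4/5.
⟨S_y⟩ = (ħ/2)·⟨σ_y⟩.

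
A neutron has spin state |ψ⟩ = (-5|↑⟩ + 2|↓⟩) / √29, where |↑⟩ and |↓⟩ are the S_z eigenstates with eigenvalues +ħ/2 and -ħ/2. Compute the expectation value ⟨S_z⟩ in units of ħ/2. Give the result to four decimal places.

⟨σ_z⟩ = |a|² - |b|² divided by |a|²+|b|², with a, b the |↑⟩, |↓⟩ amplitudes.
= (25 - 4)/29 = 21/29.
⟨S_z⟩ = (ħ/2)·⟨σ_z⟩.

0.7241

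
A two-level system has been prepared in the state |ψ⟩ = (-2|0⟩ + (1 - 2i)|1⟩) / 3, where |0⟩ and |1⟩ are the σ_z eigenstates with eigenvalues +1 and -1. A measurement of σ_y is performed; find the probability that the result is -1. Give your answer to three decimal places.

|-y⟩ = (|0⟩ - i|1⟩)/√2, so ⟨-y|ψ⟩ = (i) / (√2·3).
P = |i|² / 18 = 1/18.

0.056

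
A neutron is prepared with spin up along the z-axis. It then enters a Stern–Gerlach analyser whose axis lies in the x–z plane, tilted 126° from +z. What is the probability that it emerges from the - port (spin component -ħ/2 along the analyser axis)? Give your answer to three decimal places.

For spin-½, the probability of finding spin-up along an axis at angle θ to the initial spin direction is cos²(θ/2); spin-down is sin²(θ/2).
θ = 126°, so P = sin²(63°) ≈ 0.794.

0.794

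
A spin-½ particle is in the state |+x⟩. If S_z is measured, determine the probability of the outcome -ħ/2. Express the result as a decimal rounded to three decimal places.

In the S_z basis, |+x⟩ = (|↑⟩ + |↓⟩)/√2 and |-z⟩ = |↓⟩.
|⟨-z|+x⟩|² = 1/2.

0.500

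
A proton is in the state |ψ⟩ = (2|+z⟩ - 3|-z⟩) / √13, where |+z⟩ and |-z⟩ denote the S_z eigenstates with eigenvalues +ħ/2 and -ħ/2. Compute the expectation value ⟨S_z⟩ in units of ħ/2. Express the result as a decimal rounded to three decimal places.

⟨σ_z⟩ = |a|² - |b|² divided by |a|²+|b|², with a, b the |+z⟩, |-z⟩ amplitudes.
= (4 - 9)/13 = -5/13.
⟨S_z⟩ = (ħ/2)·⟨σ_z⟩.

-0.385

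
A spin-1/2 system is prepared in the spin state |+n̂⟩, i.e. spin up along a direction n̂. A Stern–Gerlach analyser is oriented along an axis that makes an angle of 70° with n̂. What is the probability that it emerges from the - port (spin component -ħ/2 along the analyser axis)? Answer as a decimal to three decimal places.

For spin-½, the probability of finding spin-up along an axis at angle θ to the initial spin direction is cos²(θ/2); spin-down is sin²(θ/2).
θ = 70°, so P = sin²(35°) ≈ 0.329.

0.329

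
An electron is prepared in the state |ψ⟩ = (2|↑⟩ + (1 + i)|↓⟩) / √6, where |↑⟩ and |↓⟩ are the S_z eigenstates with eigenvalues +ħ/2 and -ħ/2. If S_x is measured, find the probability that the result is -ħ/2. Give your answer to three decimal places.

0.167

|-x⟩ = (|↑⟩ - |↓⟩)/√2, so ⟨-x|ψ⟩ = (1 - i) / (√2·√6).
P = |1 - i|² / 12 = 2/12.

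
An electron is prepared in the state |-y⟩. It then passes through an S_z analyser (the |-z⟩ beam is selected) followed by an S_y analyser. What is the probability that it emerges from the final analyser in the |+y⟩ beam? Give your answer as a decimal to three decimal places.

0.250

First analyser (S_z): from |-y⟩, P(|-z⟩) = 1/2.
After stage 1 the state is |-z⟩; P(|+y⟩) = |⟨+y|-z⟩|² = 1/2.
Joint probability = 1/2 × 1/2 = 0.250.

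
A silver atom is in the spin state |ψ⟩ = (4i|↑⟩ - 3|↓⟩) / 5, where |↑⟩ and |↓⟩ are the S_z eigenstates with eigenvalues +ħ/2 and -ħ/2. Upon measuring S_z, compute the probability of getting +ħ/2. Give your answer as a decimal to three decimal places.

The +ħ/2 outcome corresponds to |↑⟩. Its amplitude in |ψ⟩ is 4i/5.
P = |4i|² / 25 = 16/25.

0.640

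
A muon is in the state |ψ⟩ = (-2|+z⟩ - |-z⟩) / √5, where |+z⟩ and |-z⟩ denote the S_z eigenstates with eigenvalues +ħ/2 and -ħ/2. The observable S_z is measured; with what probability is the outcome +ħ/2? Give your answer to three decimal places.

The +ħ/2 outcome corresponds to |+z⟩. Its amplitude in |ψ⟩ is -2/√5.
P = |-2|² / 5 = 4/5.

0.800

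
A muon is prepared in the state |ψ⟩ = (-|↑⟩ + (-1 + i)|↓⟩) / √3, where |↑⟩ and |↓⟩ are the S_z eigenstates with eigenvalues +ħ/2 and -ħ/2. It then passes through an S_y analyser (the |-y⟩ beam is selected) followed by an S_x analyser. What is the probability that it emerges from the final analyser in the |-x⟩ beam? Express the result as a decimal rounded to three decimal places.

First analyser (S_y): P(|-y⟩) = |⟨-y|ψ⟩|² = 5/6.
After stage 1 the state is |-y⟩; P(|-x⟩) = |⟨-x|-y⟩|² = 1/2.
Joint probability = 5/6 × 1/2 = 0.417.

0.417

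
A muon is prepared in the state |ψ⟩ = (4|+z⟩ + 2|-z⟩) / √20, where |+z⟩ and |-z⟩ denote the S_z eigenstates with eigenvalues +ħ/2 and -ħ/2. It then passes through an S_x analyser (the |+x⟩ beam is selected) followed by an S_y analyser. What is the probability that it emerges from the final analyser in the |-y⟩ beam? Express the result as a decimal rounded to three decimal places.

First analyser (S_x): P(|+x⟩) = |⟨+x|ψ⟩|² = 36/40.
After stage 1 the state is |+x⟩; P(|-y⟩) = |⟨-y|+x⟩|² = 1/2.
Joint probability = 36/40 × 1/2 = 0.450.

0.450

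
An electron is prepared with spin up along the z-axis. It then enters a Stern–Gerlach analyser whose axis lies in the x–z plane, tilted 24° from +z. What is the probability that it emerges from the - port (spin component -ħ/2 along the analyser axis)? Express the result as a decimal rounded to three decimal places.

For spin-½, the probability of finding spin-up along an axis at angle θ to the initial spin direction is cos²(θ/2); spin-down is sin²(θ/2).
θ = 24°, so P = sin²(12°) ≈ 0.043.

0.043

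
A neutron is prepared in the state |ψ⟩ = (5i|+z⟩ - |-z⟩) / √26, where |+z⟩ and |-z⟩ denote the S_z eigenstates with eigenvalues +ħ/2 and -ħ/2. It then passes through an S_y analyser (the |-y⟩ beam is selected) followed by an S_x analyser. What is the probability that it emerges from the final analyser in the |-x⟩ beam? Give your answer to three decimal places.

0.154

First analyser (S_y): P(|-y⟩) = |⟨-y|ψ⟩|² = 16/52.
After stage 1 the state is |-y⟩; P(|-x⟩) = |⟨-x|-y⟩|² = 1/2.
Joint probability = 16/52 × 1/2 = 0.154.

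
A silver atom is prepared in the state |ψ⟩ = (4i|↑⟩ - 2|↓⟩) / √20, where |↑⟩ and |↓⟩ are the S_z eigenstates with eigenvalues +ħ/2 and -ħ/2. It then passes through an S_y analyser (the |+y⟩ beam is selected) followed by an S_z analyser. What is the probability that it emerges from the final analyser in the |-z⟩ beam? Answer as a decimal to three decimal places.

0.450

First analyser (S_y): P(|+y⟩) = |⟨+y|ψ⟩|² = 36/40.
After stage 1 the state is |+y⟩; P(|-z⟩) = |⟨-z|+y⟩|² = 1/2.
Joint probability = 36/40 × 1/2 = 0.450.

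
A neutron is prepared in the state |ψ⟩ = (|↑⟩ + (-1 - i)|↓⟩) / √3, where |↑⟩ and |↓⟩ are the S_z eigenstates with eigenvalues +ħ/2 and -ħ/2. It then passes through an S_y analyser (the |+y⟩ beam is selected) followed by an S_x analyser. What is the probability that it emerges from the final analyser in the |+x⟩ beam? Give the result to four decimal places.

0.0833

First analyser (S_y): P(|+y⟩) = |⟨+y|ψ⟩|² = 1/6.
After stage 1 the state is |+y⟩; P(|+x⟩) = |⟨+x|+y⟩|² = 1/2.
Joint probability = 1/6 × 1/2 = 0.0833.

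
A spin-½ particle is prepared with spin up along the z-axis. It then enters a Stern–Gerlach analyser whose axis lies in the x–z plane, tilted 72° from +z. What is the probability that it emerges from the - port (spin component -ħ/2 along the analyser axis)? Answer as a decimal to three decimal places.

For spin-½, the probability of finding spin-up along an axis at angle θ to the initial spin direction is cos²(θ/2); spin-down is sin²(θ/2).
θ = 72°, so P = sin²(36°) ≈ 0.345.

0.345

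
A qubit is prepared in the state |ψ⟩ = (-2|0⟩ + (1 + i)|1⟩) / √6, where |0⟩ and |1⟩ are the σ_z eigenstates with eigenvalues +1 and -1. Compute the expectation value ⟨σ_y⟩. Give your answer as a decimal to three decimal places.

-0.667

⟨σ_y⟩ = 2 Im(a* b)/(|a|²+|b|²) with a = -2, b = (1 + i).
a* b = (-2 - 2i), so ⟨σ_y⟩ = -4/6.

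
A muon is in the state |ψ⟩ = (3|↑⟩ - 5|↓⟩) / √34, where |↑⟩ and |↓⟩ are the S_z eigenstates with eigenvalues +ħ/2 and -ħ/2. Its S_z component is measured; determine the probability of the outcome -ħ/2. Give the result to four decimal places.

0.7353

The -ħ/2 outcome corresponds to |↓⟩. Its amplitude in |ψ⟩ is -5/√34.
P = |-5|² / 34 = 25/34.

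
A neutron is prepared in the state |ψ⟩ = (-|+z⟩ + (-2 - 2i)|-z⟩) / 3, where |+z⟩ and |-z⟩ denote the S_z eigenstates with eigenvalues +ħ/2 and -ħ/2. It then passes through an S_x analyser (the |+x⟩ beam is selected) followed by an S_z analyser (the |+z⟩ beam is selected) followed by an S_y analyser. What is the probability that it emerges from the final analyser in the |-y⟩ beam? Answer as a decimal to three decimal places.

First analyser (S_x): P(|+x⟩) = |⟨+x|ψ⟩|² = 13/18.
After stage 1 the state is |+x⟩; P(|+z⟩) = |⟨+z|+x⟩|² = 1/2.
After stage 2 the state is |+z⟩; P(|-y⟩) = |⟨-y|+z⟩|² = 1/2.
Joint probability = 13/18 × 1/2 × 1/2 = 0.181.

0.181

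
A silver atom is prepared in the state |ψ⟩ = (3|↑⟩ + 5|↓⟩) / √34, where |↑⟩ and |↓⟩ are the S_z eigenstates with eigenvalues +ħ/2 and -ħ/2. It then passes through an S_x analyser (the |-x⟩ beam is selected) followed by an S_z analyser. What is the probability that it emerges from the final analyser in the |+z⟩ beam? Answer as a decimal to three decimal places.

First analyser (S_x): P(|-x⟩) = |⟨-x|ψ⟩|² = 4/68.
After stage 1 the state is |-x⟩; P(|+z⟩) = |⟨+z|-x⟩|² = 1/2.
Joint probability = 4/68 × 1/2 = 0.029.

0.029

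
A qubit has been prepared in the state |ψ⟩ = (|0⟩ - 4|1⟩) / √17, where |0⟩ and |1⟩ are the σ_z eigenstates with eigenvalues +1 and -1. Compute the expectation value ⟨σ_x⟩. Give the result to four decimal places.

⟨σ_x⟩ = 2 Re(a* b)/(|a|²+|b|²) with a = 1, b = -4.
a* b = -4, so ⟨σ_x⟩ = -8/17.

-0.4706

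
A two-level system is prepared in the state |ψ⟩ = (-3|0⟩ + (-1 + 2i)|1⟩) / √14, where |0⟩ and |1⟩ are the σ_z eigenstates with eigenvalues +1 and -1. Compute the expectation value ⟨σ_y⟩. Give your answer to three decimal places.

⟨σ_y⟩ = 2 Im(a* b)/(|a|²+|b|²) with a = -3, b = (-1 + 2i).
a* b = (3 - 6i), so ⟨σ_y⟩ = -12/14.

-0.857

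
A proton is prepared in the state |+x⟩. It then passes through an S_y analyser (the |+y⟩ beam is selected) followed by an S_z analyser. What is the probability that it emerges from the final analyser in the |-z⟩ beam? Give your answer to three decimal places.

First analyser (S_y): from |+x⟩, P(|+y⟩) = 1/2.
After stage 1 the state is |+y⟩; P(|-z⟩) = |⟨-z|+y⟩|² = 1/2.
Joint probability = 1/2 × 1/2 = 0.250.

0.250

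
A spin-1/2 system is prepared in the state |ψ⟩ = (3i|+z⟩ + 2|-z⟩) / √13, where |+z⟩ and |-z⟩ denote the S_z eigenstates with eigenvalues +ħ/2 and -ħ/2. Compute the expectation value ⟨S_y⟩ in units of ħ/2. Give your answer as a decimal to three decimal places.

-0.923

⟨σ_y⟩ = 2 Im(a* b)/(|a|²+|b|²) with a = 3i, b = 2.
a* b = -6i, so ⟨σ_y⟩ = -12/13.
⟨S_y⟩ = (ħ/2)·⟨σ_y⟩.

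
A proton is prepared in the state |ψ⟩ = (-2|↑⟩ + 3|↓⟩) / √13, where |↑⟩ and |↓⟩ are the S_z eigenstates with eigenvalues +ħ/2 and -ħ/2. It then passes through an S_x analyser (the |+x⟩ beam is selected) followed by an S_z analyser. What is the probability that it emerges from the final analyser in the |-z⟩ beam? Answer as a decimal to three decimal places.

First analyser (S_x): P(|+x⟩) = |⟨+x|ψ⟩|² = 1/26.
After stage 1 the state is |+x⟩; P(|-z⟩) = |⟨-z|+x⟩|² = 1/2.
Joint probability = 1/26 × 1/2 = 0.019.

0.019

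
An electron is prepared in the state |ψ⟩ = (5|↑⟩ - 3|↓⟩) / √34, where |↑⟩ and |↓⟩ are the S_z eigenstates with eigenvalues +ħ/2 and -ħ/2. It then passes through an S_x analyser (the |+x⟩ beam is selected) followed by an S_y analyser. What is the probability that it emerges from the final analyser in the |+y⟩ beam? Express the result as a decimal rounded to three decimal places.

First analyser (S_x): P(|+x⟩) = |⟨+x|ψ⟩|² = 4/68.
After stage 1 the state is |+x⟩; P(|+y⟩) = |⟨+y|+x⟩|² = 1/2.
Joint probability = 4/68 × 1/2 = 0.029.

0.029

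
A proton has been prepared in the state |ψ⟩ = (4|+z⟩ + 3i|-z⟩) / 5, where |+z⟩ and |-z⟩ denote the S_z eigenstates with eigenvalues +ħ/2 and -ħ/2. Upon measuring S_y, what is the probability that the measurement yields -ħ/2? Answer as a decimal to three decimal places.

|-y⟩ = (|+z⟩ - i|-z⟩)/√2, so ⟨-y|ψ⟩ = (1) / (√2·5).
P = |1|² / 50 = 1/50.

0.020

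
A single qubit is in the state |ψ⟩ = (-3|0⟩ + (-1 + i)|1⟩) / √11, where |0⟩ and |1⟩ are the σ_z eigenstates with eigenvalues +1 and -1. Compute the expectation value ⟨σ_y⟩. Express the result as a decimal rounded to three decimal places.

⟨σ_y⟩ = 2 Im(a* b)/(|a|²+|b|²) with a = -3, b = (-1 + i).
a* b = (3 - 3i), so ⟨σ_y⟩ = -6/11.

-0.545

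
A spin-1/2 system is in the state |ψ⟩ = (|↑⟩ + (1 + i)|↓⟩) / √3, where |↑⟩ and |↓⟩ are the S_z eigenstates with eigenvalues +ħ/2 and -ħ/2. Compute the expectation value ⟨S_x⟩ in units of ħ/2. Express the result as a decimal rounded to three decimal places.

0.667

⟨σ_x⟩ = 2 Re(a* b)/(|a|²+|b|²) with a = 1, b = (1 + i).
a* b = (1 + i), so ⟨σ_x⟩ = 2/3.
⟨S_x⟩ = (ħ/2)·⟨σ_x⟩.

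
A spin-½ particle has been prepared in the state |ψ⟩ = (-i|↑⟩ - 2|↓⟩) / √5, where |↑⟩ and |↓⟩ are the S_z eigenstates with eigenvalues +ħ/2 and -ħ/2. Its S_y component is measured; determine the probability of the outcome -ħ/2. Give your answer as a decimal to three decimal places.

0.900

|-y⟩ = (|↑⟩ - i|↓⟩)/√2, so ⟨-y|ψ⟩ = (-3i) / (√2·√5).
P = |-3i|² / 10 = 9/10.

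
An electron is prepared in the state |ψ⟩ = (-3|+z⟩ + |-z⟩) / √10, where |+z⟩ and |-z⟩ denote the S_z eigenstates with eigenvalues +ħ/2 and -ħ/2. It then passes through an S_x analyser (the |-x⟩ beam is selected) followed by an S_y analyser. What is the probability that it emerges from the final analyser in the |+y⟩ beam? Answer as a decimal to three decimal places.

0.400

First analyser (S_x): P(|-x⟩) = |⟨-x|ψ⟩|² = 16/20.
After stage 1 the state is |-x⟩; P(|+y⟩) = |⟨+y|-x⟩|² = 1/2.
Joint probability = 16/20 × 1/2 = 0.400.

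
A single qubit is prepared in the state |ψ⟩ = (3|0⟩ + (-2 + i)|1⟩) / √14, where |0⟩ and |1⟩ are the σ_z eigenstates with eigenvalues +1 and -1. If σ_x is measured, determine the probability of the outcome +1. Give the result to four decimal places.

|+x⟩ = (|0⟩ + |1⟩)/√2, so ⟨+x|ψ⟩ = (1 + i) / (√2·√14).
P = |1 + i|² / 28 = 2/28.

0.0714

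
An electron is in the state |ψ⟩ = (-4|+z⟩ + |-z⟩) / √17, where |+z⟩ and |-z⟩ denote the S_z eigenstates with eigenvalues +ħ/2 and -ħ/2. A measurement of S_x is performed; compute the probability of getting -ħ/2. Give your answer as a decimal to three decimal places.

0.735

|-x⟩ = (|+z⟩ - |-z⟩)/√2, so ⟨-x|ψ⟩ = (-5) / (√2·√17).
P = |-5|² / 34 = 25/34.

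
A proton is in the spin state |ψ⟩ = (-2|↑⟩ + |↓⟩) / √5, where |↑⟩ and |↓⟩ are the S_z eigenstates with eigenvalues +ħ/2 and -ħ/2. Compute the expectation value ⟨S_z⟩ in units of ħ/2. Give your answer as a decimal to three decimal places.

⟨σ_z⟩ = |a|² - |b|² divided by |a|²+|b|², with a, b the |↑⟩, |↓⟩ amplitudes.
= (4 - 1)/5 = 3/5.
⟨S_z⟩ = (ħ/2)·⟨σ_z⟩.

0.600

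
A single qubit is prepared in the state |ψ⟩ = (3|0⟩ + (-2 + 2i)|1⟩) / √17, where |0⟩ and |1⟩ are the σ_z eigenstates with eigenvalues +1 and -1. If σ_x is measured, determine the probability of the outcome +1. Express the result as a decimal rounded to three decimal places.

|+x⟩ = (|0⟩ + |1⟩)/√2, so ⟨+x|ψ⟩ = (1 + 2i) / (√2·√17).
P = |1 + 2i|² / 34 = 5/34.

0.147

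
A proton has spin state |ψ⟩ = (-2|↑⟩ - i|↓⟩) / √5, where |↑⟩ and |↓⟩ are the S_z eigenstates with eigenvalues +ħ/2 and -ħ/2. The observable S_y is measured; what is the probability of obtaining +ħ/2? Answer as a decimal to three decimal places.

|+y⟩ = (|↑⟩ + i|↓⟩)/√2, so ⟨+y|ψ⟩ = (-3) / (√2·√5).
P = |-3|² / 10 = 9/10.

0.900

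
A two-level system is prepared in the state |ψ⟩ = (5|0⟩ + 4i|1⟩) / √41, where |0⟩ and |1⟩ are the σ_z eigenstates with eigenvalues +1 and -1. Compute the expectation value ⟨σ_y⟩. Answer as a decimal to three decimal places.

⟨σ_y⟩ = 2 Im(a* b)/(|a|²+|b|²) with a = 5, b = 4i.
a* b = 20i, so ⟨σ_y⟩ = 40/41.

0.976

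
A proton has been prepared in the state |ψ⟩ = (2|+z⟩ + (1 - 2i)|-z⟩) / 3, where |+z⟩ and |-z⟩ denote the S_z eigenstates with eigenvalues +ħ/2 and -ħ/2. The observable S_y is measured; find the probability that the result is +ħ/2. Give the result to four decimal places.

0.0556

|+y⟩ = (|+z⟩ + i|-z⟩)/√2, so ⟨+y|ψ⟩ = (-i) / (√2·3).
P = |-i|² / 18 = 1/18.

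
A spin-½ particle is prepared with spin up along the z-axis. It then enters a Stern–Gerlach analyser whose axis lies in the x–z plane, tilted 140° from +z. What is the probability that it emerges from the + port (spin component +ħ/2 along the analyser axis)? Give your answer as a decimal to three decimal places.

For spin-½, the probability of finding spin-up along an axis at angle θ to the initial spin direction is cos²(θ/2); spin-down is sin²(θ/2).
θ = 140°, so P = cos²(70°) ≈ 0.117.

0.117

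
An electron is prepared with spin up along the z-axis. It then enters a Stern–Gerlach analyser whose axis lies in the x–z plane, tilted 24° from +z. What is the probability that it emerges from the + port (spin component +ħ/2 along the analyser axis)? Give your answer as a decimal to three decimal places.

0.957

For spin-½, the probability of finding spin-up along an axis at angle θ to the initial spin direction is cos²(θ/2); spin-down is sin²(θ/2).
θ = 24°, so P = cos²(12°) ≈ 0.957.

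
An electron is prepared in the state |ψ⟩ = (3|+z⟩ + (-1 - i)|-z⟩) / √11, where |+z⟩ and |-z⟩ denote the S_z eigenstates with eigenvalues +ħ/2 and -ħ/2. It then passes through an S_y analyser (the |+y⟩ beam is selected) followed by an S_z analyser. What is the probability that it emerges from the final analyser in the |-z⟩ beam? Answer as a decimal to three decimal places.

First analyser (S_y): P(|+y⟩) = |⟨+y|ψ⟩|² = 5/22.
After stage 1 the state is |+y⟩; P(|-z⟩) = |⟨-z|+y⟩|² = 1/2.
Joint probability = 5/22 × 1/2 = 0.114.

0.114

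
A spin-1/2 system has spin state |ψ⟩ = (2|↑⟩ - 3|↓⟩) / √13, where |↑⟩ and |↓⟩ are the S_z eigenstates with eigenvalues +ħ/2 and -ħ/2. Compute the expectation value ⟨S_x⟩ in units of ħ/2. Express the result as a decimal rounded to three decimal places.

-0.923

⟨σ_x⟩ = 2 Re(a* b)/(|a|²+|b|²) with a = 2, b = -3.
a* b = -6, so ⟨σ_x⟩ = -12/13.
⟨S_x⟩ = (ħ/2)·⟨σ_x⟩.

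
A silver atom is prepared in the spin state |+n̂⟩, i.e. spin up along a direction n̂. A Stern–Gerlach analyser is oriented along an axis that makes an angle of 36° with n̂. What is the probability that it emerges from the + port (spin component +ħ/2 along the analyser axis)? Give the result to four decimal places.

0.9045

For spin-½, the probability of finding spin-up along an axis at angle θ to the initial spin direction is cos²(θ/2); spin-down is sin²(θ/2).
θ = 36°, so P = cos²(18°) ≈ 0.9045.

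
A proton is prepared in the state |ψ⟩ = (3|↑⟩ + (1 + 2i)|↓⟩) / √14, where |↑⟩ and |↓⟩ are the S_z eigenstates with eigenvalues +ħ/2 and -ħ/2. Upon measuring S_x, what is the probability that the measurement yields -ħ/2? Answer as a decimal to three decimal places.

0.286

|-x⟩ = (|↑⟩ - |↓⟩)/√2, so ⟨-x|ψ⟩ = (2 - 2i) / (√2·√14).
P = |2 - 2i|² / 28 = 8/28.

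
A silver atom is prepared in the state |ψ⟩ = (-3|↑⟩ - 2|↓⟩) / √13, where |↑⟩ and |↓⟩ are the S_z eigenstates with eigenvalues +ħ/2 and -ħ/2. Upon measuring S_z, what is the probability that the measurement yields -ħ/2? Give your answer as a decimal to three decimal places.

0.308

The -ħ/2 outcome corresponds to |↓⟩. Its amplitude in |ψ⟩ is -2/√13.
P = |-2|² / 13 = 4/13.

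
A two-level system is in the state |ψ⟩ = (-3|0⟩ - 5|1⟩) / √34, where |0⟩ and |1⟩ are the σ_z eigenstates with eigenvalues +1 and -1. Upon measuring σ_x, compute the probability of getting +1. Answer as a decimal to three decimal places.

0.941

|+x⟩ = (|0⟩ + |1⟩)/√2, so ⟨+x|ψ⟩ = (-8) / (√2·√34).
P = |-8|² / 68 = 64/68.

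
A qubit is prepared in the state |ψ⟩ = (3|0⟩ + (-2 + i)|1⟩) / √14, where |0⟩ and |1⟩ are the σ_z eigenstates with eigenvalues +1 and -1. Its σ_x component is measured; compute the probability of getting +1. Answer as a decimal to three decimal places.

|+x⟩ = (|0⟩ + |1⟩)/√2, so ⟨+x|ψ⟩ = (1 + i) / (√2·√14).
P = |1 + i|² / 28 = 2/28.

0.071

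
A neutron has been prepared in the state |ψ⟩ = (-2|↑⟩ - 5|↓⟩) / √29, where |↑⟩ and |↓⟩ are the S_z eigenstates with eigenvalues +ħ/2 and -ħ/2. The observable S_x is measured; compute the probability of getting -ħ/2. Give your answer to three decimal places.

|-x⟩ = (|↑⟩ - |↓⟩)/√2, so ⟨-x|ψ⟩ = (3) / (√2·√29).
P = |3|² / 58 = 9/58.

0.155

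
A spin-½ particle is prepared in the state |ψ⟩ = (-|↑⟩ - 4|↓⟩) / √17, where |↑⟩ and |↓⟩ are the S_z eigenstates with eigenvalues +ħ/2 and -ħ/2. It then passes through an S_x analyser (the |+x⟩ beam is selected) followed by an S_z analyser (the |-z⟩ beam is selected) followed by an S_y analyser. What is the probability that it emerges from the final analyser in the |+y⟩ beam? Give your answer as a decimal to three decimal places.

First analyser (S_x): P(|+x⟩) = |⟨+x|ψ⟩|² = 25/34.
After stage 1 the state is |+x⟩; P(|-z⟩) = |⟨-z|+x⟩|² = 1/2.
After stage 2 the state is |-z⟩; P(|+y⟩) = |⟨+y|-z⟩|² = 1/2.
Joint probability = 25/34 × 1/2 × 1/2 = 0.184.

0.184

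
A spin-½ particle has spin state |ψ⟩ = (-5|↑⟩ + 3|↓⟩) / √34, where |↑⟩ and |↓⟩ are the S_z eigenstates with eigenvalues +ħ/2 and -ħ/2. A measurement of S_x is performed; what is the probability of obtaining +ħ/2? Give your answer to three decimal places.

|+x⟩ = (|↑⟩ + |↓⟩)/√2, so ⟨+x|ψ⟩ = (-2) / (√2·√34).
P = |-2|² / 68 = 4/68.

0.059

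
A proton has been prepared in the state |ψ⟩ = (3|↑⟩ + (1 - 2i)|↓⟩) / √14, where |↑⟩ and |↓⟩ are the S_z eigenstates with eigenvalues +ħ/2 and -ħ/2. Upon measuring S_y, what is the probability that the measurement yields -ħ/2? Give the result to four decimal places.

0.9286

|-y⟩ = (|↑⟩ - i|↓⟩)/√2, so ⟨-y|ψ⟩ = (5 + i) / (√2·√14).
P = |5 + i|² / 28 = 26/28.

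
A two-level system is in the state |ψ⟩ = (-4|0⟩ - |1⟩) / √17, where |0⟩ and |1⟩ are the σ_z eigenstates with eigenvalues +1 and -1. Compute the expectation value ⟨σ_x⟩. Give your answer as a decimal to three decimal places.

0.471

⟨σ_x⟩ = 2 Re(a* b)/(|a|²+|b|²) with a = -4, b = -1.
a* b = 4, so ⟨σ_x⟩ = 8/17.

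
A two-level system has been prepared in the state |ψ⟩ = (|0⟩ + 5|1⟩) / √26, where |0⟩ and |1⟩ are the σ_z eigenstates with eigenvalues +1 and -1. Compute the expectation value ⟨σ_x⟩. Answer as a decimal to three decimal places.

0.385

⟨σ_x⟩ = 2 Re(a* b)/(|a|²+|b|²) with a = 1, b = 5.
a* b = 5, so ⟨σ_x⟩ = 10/26.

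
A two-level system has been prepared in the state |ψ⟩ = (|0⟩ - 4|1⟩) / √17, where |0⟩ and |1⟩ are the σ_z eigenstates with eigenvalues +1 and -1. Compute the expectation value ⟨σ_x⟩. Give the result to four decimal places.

-0.4706

⟨σ_x⟩ = 2 Re(a* b)/(|a|²+|b|²) with a = 1, b = -4.
a* b = -4, so ⟨σ_x⟩ = -8/17.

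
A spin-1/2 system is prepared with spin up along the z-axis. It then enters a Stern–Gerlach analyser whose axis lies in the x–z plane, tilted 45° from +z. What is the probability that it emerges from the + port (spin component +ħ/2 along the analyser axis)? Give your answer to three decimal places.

0.854

For spin-½, the probability of finding spin-up along an axis at angle θ to the initial spin direction is cos²(θ/2); spin-down is sin²(θ/2).
θ = 45°, so P = cos²(22.5°) ≈ 0.854.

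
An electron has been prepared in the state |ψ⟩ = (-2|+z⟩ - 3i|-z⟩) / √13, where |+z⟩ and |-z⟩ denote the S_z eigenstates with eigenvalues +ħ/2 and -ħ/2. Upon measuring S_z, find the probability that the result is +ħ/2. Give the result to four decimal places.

0.3077

The +ħ/2 outcome corresponds to |+z⟩. Its amplitude in |ψ⟩ is -2/√13.
P = |-2|² / 13 = 4/13.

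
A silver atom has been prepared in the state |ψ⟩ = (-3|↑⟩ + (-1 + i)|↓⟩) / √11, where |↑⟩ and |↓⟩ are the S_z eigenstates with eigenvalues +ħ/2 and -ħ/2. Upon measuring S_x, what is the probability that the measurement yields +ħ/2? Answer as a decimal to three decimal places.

0.773

|+x⟩ = (|↑⟩ + |↓⟩)/√2, so ⟨+x|ψ⟩ = (-4 + i) / (√2·√11).
P = |-4 + i|² / 22 = 17/22.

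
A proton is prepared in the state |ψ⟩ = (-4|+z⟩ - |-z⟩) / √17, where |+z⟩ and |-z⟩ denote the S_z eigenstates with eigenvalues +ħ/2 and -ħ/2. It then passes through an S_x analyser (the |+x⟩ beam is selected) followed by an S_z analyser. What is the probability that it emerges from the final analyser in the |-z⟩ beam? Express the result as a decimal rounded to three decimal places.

0.368

First analyser (S_x): P(|+x⟩) = |⟨+x|ψ⟩|² = 25/34.
After stage 1 the state is |+x⟩; P(|-z⟩) = |⟨-z|+x⟩|² = 1/2.
Joint probability = 25/34 × 1/2 = 0.368.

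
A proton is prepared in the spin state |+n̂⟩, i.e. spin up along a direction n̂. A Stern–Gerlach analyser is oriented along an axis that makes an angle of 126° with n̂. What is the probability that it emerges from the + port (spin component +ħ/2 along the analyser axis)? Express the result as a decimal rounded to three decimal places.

For spin-½, the probability of finding spin-up along an axis at angle θ to the initial spin direction is cos²(θ/2); spin-down is sin²(θ/2).
θ = 126°, so P = cos²(63°) ≈ 0.206.

0.206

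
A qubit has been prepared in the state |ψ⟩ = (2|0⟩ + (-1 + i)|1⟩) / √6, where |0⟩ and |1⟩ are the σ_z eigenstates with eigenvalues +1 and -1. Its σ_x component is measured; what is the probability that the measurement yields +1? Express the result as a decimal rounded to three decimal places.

0.167

|+x⟩ = (|0⟩ + |1⟩)/√2, so ⟨+x|ψ⟩ = (1 + i) / (√2·√6).
P = |1 + i|² / 12 = 2/12.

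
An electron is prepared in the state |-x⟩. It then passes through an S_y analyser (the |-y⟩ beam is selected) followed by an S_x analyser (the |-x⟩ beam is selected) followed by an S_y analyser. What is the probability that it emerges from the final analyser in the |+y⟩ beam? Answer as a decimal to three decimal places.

First analyser (S_y): from |-x⟩, P(|-y⟩) = 1/2.
After stage 1 the state is |-y⟩; P(|-x⟩) = |⟨-x|-y⟩|² = 1/2.
After stage 2 the state is |-x⟩; P(|+y⟩) = |⟨+y|-x⟩|² = 1/2.
Joint probability = 1/2 × 1/2 × 1/2 = 0.125.

0.125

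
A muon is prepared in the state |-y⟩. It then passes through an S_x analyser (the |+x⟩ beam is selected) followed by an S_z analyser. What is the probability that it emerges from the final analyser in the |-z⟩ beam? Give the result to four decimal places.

0.2500

First analyser (S_x): from |-y⟩, P(|+x⟩) = 1/2.
After stage 1 the state is |+x⟩; P(|-z⟩) = |⟨-z|+x⟩|² = 1/2.
Joint probability = 1/2 × 1/2 = 0.2500.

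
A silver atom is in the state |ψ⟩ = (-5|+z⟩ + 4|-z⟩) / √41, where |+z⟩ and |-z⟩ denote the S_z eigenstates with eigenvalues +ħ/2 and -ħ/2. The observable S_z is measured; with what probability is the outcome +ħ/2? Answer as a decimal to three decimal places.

The +ħ/2 outcome corresponds to |+z⟩. Its amplitude in |ψ⟩ is -5/√41.
P = |-5|² / 41 = 25/41.

0.610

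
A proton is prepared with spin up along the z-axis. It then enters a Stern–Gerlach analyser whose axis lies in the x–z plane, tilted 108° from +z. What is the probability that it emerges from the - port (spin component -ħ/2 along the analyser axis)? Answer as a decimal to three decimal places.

For spin-½, the probability of finding spin-up along an axis at angle θ to the initial spin direction is cos²(θ/2); spin-down is sin²(θ/2).
θ = 108°, so P = sin²(54°) ≈ 0.655.

0.655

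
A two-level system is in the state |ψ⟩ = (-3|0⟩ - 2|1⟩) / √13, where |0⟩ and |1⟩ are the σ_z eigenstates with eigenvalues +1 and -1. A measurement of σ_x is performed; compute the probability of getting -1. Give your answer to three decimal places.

|-x⟩ = (|0⟩ - |1⟩)/√2, so ⟨-x|ψ⟩ = (-1) / (√2·√13).
P = |-1|² / 26 = 1/26.

0.038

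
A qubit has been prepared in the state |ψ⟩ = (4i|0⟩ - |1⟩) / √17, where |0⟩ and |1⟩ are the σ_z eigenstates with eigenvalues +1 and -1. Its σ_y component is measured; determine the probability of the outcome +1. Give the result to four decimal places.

|+y⟩ = (|0⟩ + i|1⟩)/√2, so ⟨+y|ψ⟩ = (5i) / (√2·√17).
P = |5i|² / 34 = 25/34.

0.7353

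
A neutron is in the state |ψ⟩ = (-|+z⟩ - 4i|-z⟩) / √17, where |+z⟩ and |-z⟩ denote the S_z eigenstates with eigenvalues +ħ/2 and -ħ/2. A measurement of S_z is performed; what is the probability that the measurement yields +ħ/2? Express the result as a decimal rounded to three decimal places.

The +ħ/2 outcome corresponds to |+z⟩. Its amplitude in |ψ⟩ is -1/√17.
P = |-1|² / 17 = 1/17.

0.059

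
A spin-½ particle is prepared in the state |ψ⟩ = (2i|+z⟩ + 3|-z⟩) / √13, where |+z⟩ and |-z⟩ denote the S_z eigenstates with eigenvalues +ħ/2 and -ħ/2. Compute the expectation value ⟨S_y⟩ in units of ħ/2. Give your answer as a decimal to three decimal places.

⟨σ_y⟩ = 2 Im(a* b)/(|a|²+|b|²) with a = 2i, b = 3.
a* b = -6i, so ⟨σ_y⟩ = -12/13.
⟨S_y⟩ = (ħ/2)·⟨σ_y⟩.

-0.923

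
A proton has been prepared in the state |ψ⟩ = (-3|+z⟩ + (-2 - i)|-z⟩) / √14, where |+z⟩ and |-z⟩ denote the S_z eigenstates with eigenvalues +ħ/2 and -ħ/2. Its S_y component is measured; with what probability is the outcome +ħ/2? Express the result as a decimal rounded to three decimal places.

|+y⟩ = (|+z⟩ + i|-z⟩)/√2, so ⟨+y|ψ⟩ = (-4 + 2i) / (√2·√14).
P = |-4 + 2i|² / 28 = 20/28.

0.714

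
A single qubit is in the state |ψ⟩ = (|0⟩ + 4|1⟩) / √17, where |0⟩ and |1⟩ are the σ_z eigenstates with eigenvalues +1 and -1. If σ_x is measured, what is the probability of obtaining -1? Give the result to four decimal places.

|-x⟩ = (|0⟩ - |1⟩)/√2, so ⟨-x|ψ⟩ = (-3) / (√2·√17).
P = |-3|² / 34 = 9/34.

0.2647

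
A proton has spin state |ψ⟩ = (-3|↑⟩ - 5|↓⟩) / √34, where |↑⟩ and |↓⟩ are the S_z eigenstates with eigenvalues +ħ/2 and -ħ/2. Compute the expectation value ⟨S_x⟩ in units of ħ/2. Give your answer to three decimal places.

0.882

⟨σ_x⟩ = 2 Re(a* b)/(|a|²+|b|²) with a = -3, b = -5.
a* b = 15, so ⟨σ_x⟩ = 30/34.
⟨S_x⟩ = (ħ/2)·⟨σ_x⟩.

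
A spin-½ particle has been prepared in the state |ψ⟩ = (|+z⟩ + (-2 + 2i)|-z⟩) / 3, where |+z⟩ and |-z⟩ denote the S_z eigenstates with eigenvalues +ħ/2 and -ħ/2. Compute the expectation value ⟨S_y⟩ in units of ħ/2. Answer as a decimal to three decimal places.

0.444

⟨σ_y⟩ = 2 Im(a* b)/(|a|²+|b|²) with a = 1, b = (-2 + 2i).
a* b = (-2 + 2i), so ⟨σ_y⟩ = 4/9.
⟨S_y⟩ = (ħ/2)·⟨σ_y⟩.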